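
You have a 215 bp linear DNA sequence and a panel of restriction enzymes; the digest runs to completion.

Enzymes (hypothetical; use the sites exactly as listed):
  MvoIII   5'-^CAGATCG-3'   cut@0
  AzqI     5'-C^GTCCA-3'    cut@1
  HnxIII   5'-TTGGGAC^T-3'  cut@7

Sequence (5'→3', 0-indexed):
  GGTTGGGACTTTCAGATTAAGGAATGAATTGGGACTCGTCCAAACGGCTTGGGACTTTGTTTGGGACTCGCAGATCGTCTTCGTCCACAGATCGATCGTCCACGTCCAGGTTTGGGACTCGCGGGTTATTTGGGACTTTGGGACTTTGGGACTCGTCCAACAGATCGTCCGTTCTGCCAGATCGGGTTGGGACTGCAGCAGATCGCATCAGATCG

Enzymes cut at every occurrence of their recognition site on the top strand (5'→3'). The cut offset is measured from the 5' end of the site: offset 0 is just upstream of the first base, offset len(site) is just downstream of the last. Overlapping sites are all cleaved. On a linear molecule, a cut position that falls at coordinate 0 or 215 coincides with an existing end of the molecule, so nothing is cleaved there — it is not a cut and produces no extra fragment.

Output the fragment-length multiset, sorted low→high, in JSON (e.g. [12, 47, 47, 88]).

Scan for sites:
  MvoIII CAGATCG/0: at [70, 87, 160, 177, 198, 208] ⇒ [70, 87, 160, 177, 198, 208]
  AzqI CGTCCA/1: at [36, 81, 96, 102, 153] ⇒ [37, 82, 97, 103, 154]
  HnxIII TTGGGACT/7: at [2, 28, 48, 60, 111, 129, 137, 145, 186] ⇒ [9, 35, 55, 67, 118, 136, 144, 152, 193]

All cut coordinates (distinct, sorted): [9, 35, 37, 55, 67, 70, 82, 87, 97, 103, 118, 136, 144, 152, 154, 160, 177, 193, 198, 208]

Fragments:
  [0,9): 9 bp
  [9,35): 26 bp
  [35,37): 2 bp
  [37,55): 18 bp
  [55,67): 12 bp
  [67,70): 3 bp
  [70,82): 12 bp
  [82,87): 5 bp
  [87,97): 10 bp
  [97,103): 6 bp
  [103,118): 15 bp
  [118,136): 18 bp
  [136,144): 8 bp
  [144,152): 8 bp
  [152,154): 2 bp
  [154,160): 6 bp
  [160,177): 17 bp
  [177,193): 16 bp
  [193,198): 5 bp
  [198,208): 10 bp
  [208,215): 7 bp

[2,2,3,5,5,6,6,7,8,8,9,10,10,12,12,15,16,17,18,18,26]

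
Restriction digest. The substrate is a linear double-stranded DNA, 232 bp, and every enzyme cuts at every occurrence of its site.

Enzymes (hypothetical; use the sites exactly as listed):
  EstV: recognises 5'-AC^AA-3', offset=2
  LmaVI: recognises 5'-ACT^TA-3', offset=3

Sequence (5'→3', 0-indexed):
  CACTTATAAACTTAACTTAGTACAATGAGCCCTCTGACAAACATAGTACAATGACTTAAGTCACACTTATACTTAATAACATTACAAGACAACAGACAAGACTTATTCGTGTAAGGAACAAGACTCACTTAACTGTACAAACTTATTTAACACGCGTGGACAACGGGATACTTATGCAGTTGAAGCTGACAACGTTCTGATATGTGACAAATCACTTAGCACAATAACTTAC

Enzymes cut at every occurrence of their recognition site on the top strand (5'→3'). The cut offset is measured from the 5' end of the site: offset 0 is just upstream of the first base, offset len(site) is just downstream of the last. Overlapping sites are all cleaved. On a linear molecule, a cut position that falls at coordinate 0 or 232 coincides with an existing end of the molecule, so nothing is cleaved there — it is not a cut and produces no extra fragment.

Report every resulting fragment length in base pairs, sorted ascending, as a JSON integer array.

Per-enzyme occurrences:
  EstV (ACAA, off=2): starts [21, 36, 47, 83, 88, 95, 117, 136, 159, 188, 206, 220] → cuts [23, 38, 49, 85, 90, 97, 119, 138, 161, 190, 208, 222]
  LmaVI (ACTTA, off=3): starts [1, 9, 14, 53, 64, 70, 100, 126, 140, 169, 213, 226] → cuts [4, 12, 17, 56, 67, 73, 103, 129, 143, 172, 216, 229]

All cut coordinates (distinct, sorted): [4, 12, 17, 23, 38, 49, 56, 67, 73, 85, 90, 97, 103, 119, 129, 138, 143, 161, 172, 190, 208, 216, 222, 229]

Fragment lengths:
  [0,4): 4 bp
  [4,12): 8 bp
  [12,17): 5 bp
  [17,23): 6 bp
  [23,38): 15 bp
  [38,49): 11 bp
  [49,56): 7 bp
  [56,67): 11 bp
  [67,73): 6 bp
  [73,85): 12 bp
  [85,90): 5 bp
  [90,97): 7 bp
  [97,103): 6 bp
  [103,119): 16 bp
  [119,129): 10 bp
  [129,138): 9 bp
  [138,143): 5 bp
  [143,161): 18 bp
  [161,172): 11 bp
  [172,190): 18 bp
  [190,208): 18 bp
  [208,216): 8 bp
  [216,222): 6 bp
  [222,229): 7 bp
  [229,232): 3 bp

[3,4,5,5,5,6,6,6,6,7,7,7,8,8,9,10,11,11,11,12,15,16,18,18,18]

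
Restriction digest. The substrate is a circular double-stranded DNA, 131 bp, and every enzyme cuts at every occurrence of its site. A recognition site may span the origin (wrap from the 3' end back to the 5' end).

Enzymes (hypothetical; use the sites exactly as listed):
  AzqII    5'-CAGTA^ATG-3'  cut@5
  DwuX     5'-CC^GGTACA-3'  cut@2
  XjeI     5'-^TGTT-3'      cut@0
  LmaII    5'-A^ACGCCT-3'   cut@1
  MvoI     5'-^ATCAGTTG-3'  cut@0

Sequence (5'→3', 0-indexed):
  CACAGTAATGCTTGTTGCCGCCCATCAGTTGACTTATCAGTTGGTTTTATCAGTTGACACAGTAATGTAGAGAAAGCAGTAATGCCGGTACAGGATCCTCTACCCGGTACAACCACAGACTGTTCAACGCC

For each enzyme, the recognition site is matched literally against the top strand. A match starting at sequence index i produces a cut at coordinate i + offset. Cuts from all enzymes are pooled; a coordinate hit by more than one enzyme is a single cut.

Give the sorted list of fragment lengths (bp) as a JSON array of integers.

Scan for sites:
  AzqII (CAGTAATG, off=5): starts [2, 59, 76] → cuts [7, 64, 81]
  DwuX (CCGGTACA, off=2): starts [84, 103] → cuts [86, 105]
  XjeI (TGTT, off=0): starts [12, 120] → cuts [12, 120]
  LmaII (AACGCCT, off=1): no sites
  MvoI (ATCAGTTG, off=0): starts [23, 35, 48] → cuts [23, 35, 48]

Pooled cuts: [7, 12, 23, 35, 48, 64, 81, 86, 105, 120]

Fragments:
  7→12: 5 bp
  12→23: 11 bp
  23→35: 12 bp
  35→48: 13 bp
  48→64: 16 bp
  64→81: 17 bp
  81→86: 5 bp
  86→105: 19 bp
  105→120: 15 bp
  120→7 (wrap): 131-120+7 = 18 bp

[5,5,11,12,13,15,16,17,18,19]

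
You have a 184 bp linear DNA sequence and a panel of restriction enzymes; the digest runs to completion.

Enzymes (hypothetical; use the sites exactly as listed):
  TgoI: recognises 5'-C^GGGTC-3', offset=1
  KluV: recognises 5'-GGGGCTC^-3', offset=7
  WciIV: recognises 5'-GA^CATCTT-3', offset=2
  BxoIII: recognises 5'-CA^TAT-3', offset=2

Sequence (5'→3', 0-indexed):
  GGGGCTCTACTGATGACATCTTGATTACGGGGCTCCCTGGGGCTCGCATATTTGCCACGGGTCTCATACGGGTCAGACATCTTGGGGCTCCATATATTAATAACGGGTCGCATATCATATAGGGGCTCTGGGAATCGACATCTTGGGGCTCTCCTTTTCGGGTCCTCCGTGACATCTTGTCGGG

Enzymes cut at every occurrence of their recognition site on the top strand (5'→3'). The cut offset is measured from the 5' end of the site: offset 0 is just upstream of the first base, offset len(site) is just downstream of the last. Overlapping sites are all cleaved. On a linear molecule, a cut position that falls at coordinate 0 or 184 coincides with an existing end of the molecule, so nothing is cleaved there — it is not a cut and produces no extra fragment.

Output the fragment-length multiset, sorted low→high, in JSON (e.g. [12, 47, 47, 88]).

[2,3,5,7,8,8,8,9,10,10,10,11,11,12,12,13,13,13,19]

Scan for sites:
  TgoI (CGGGTC, off=1): starts [57, 68, 103, 158] → cuts [58, 69, 104, 159]
  KluV (GGGGCTC, off=7): starts [0, 28, 38, 83, 121, 144] → cuts [7, 35, 45, 90, 128, 151]
  WciIV (GACATCTT, off=2): starts [14, 75, 136, 170] → cuts [16, 77, 138, 172]
  BxoIII (CATAT, off=2): starts [46, 90, 110, 115] → cuts [48, 92, 112, 117]

All cut coordinates (distinct, sorted): [7, 16, 35, 45, 48, 58, 69, 77, 90, 92, 104, 112, 117, 128, 138, 151, 159, 172]

Fragments:
  [0,7): 7 bp
  [7,16): 9 bp
  [16,35): 19 bp
  [35,45): 10 bp
  [45,48): 3 bp
  [48,58): 10 bp
  [58,69): 11 bp
  [69,77): 8 bp
  [77,90): 13 bp
  [90,92): 2 bp
  [92,104): 12 bp
  [104,112): 8 bp
  [112,117): 5 bp
  [117,128): 11 bp
  [128,138): 10 bp
  [138,151): 13 bp
  [151,159): 8 bp
  [159,172): 13 bp
  [172,184): 12 bp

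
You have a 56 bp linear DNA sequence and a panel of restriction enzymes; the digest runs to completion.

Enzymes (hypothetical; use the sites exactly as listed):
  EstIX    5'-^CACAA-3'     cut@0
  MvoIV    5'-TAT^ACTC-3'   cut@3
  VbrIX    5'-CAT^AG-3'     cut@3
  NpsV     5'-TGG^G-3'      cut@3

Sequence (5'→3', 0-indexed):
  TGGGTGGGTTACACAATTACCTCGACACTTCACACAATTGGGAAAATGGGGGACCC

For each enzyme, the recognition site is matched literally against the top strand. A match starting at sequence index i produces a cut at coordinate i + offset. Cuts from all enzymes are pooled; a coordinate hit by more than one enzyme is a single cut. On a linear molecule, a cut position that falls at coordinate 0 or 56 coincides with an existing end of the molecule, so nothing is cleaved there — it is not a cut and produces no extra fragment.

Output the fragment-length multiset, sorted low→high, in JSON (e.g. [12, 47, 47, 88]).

Site scan:
  EstIX CACAA/0: at [11, 32] ⇒ [11, 32]
  MvoIV (TATACTC, off=3): no sites
  VbrIX (CATAG, off=3): no sites
  NpsV TGGG/3: at [0, 4, 38, 46] ⇒ [3, 7, 41, 49]

Pooled cuts: [3, 7, 11, 32, 41, 49]

Fragments:
  [0,3): 3 bp
  [3,7): 4 bp
  [7,11): 4 bp
  [11,32): 21 bp
  [32,41): 9 bp
  [41,49): 8 bp
  [49,56): 7 bp

[3,4,4,7,8,9,21]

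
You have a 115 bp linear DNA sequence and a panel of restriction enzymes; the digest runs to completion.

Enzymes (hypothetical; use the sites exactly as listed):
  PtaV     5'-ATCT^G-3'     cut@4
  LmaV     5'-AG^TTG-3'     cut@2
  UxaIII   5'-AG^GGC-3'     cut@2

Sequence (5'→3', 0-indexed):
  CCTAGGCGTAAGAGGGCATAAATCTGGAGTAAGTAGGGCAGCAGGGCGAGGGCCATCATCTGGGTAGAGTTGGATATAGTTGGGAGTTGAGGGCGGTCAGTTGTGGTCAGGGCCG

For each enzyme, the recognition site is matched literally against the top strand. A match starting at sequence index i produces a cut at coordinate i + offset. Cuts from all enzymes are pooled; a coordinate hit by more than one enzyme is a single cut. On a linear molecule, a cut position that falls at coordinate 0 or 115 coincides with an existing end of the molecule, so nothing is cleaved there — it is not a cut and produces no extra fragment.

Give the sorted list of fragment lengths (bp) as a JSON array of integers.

[5,5,6,7,8,8,9,10,10,11,11,11,14]

Per-enzyme occurrences:
  PtaV (ATCTG, off=4): starts [21, 57] → cuts [25, 61]
  LmaV (AGTTG, off=2): starts [67, 77, 84, 98] → cuts [69, 79, 86, 100]
  UxaIII (AGGGC, off=2): starts [12, 34, 42, 48, 89, 108] → cuts [14, 36, 44, 50, 91, 110]

All cut coordinates (distinct, sorted): [14, 25, 36, 44, 50, 61, 69, 79, 86, 91, 100, 110]

Fragment lengths:
  [0,14): 14 bp
  [14,25): 11 bp
  [25,36): 11 bp
  [36,44): 8 bp
  [44,50): 6 bp
  [50,61): 11 bp
  [61,69): 8 bp
  [69,79): 10 bp
  [79,86): 7 bp
  [86,91): 5 bp
  [91,100): 9 bp
  [100,110): 10 bp
  [110,115): 5 bp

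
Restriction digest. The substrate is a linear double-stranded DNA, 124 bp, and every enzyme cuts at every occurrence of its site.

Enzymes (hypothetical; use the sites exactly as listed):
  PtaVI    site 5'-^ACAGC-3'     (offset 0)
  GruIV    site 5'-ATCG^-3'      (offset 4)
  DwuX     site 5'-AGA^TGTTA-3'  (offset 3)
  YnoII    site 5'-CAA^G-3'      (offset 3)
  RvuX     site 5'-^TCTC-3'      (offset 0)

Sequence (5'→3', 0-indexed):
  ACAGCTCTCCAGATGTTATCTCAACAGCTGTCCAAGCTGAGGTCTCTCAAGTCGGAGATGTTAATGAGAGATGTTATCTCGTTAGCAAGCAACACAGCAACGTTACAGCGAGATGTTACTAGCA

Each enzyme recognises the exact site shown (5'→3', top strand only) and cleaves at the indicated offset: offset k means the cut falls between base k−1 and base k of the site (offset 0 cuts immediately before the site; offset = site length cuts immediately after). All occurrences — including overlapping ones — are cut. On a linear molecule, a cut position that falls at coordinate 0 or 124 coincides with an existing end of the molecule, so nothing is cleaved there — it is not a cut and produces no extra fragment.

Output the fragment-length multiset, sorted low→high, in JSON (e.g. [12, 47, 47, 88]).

Per-enzyme occurrences:
  PtaVI (ACAGC, off=0): starts [0, 23, 93, 104] → cuts [23, 93, 104] (position 0 is a terminus of the linear molecule — no cut)
  GruIV (ATCG, off=4): no sites
  DwuX (AGATGTTA, off=3): starts [10, 55, 68, 110] → cuts [13, 58, 71, 113]
  YnoII (CAAG, off=3): starts [32, 47, 85] → cuts [35, 50, 88]
  RvuX (TCTC, off=0): starts [5, 18, 42, 44, 76] → cuts [5, 18, 42, 44, 76]

Pooled cuts: [5, 13, 18, 23, 35, 42, 44, 50, 58, 71, 76, 88, 93, 104, 113]

Fragment lengths:
  [0,5): 5 bp
  [5,13): 8 bp
  [13,18): 5 bp
  [18,23): 5 bp
  [23,35): 12 bp
  [35,42): 7 bp
  [42,44): 2 bp
  [44,50): 6 bp
  [50,58): 8 bp
  [58,71): 13 bp
  [71,76): 5 bp
  [76,88): 12 bp
  [88,93): 5 bp
  [93,104): 11 bp
  [104,113): 9 bp
  [113,124): 11 bp

[2,5,5,5,5,5,6,7,8,8,9,11,11,12,12,13]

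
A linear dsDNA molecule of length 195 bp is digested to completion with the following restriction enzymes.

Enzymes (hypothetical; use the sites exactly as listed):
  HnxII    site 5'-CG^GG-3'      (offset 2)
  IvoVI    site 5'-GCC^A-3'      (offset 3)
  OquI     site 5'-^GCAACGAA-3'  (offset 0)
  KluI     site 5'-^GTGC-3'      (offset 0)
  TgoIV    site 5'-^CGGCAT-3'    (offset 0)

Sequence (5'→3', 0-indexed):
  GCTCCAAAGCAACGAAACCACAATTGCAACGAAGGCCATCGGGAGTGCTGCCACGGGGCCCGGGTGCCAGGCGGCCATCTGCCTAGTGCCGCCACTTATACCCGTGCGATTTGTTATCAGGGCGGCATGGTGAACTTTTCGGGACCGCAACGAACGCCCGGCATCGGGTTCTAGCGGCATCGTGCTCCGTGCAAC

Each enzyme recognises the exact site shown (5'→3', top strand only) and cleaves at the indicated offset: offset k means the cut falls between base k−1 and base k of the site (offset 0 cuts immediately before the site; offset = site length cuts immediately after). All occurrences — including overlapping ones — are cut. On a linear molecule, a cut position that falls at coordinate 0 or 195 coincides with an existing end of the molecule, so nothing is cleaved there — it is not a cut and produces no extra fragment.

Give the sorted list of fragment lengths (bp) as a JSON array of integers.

Scan for sites:
  HnxII CGGG/2: at [39, 53, 60, 139, 164] ⇒ [41, 55, 62, 141, 166]
  IvoVI GCCA/3: at [34, 49, 65, 73, 90] ⇒ [37, 52, 68, 76, 93]
  OquI GCAACGAA/0: at [8, 25, 146] ⇒ [8, 25, 146]
  KluI GTGC/0: at [44, 63, 85, 103, 181, 188] ⇒ [44, 63, 85, 103, 181, 188]
  TgoIV CGGCAT/0: at [122, 158, 174] ⇒ [122, 158, 174]

All cut coordinates (distinct, sorted): [8, 25, 37, 41, 44, 52, 55, 62, 63, 68, 76, 85, 93, 103, 122, 141, 146, 158, 166, 174, 181, 188]

Fragment lengths:
  [0,8): 8 bp
  [8,25): 17 bp
  [25,37): 12 bp
  [37,41): 4 bp
  [41,44): 3 bp
  [44,52): 8 bp
  [52,55): 3 bp
  [55,62): 7 bp
  [62,63): 1 bp
  [63,68): 5 bp
  [68,76): 8 bp
  [76,85): 9 bp
  [85,93): 8 bp
  [93,103): 10 bp
  [103,122): 19 bp
  [122,141): 19 bp
  [141,146): 5 bp
  [146,158): 12 bp
  [158,166): 8 bp
  [166,174): 8 bp
  [174,181): 7 bp
  [181,188): 7 bp
  [188,195): 7 bp

[1,3,3,4,5,5,7,7,7,7,8,8,8,8,8,8,9,10,12,12,17,19,19]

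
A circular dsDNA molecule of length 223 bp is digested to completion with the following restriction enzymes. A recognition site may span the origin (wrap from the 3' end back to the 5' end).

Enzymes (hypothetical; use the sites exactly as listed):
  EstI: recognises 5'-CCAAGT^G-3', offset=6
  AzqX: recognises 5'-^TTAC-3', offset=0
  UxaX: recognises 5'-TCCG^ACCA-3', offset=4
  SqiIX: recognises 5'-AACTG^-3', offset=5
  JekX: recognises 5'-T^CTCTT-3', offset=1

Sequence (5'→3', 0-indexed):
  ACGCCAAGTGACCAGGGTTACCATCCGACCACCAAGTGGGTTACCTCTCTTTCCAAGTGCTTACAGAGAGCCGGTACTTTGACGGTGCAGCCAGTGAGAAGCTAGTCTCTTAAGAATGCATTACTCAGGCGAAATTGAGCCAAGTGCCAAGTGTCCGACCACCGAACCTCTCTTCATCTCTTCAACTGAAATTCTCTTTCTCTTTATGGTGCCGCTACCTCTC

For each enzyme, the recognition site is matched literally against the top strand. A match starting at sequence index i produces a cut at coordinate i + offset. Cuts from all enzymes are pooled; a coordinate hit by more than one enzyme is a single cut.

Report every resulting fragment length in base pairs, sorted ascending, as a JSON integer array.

[2,3,5,5,6,6,7,8,8,10,10,11,12,12,14,25,33,46]

Site scan:
  EstI (CCAAGTG, off=6): starts [3, 31, 52, 139, 146] → cuts [9, 37, 58, 145, 152]
  AzqX (TTAC, off=0): starts [17, 40, 60, 120] → cuts [17, 40, 60, 120]
  UxaX (TCCGACCA, off=4): starts [23, 153] → cuts [27, 157]
  SqiIX (AACTG, off=5): starts [183] → cuts [188]
  JekX (TCTCTT, off=1): starts [45, 105, 168, 176, 192, 198] → cuts [46, 106, 169, 177, 193, 199]

Pooled cuts: [9, 17, 27, 37, 40, 46, 58, 60, 106, 120, 145, 152, 157, 169, 177, 188, 193, 199]

Fragments:
  9→17: 8 bp
  17→27: 10 bp
  27→37: 10 bp
  37→40: 3 bp
  40→46: 6 bp
  46→58: 12 bp
  58→60: 2 bp
  60→106: 46 bp
  106→120: 14 bp
  120→145: 25 bp
  145→152: 7 bp
  152→157: 5 bp
  157→169: 12 bp
  169→177: 8 bp
  177→188: 11 bp
  188→193: 5 bp
  193→199: 6 bp
  199→9 (wrap): 223-199+9 = 33 bp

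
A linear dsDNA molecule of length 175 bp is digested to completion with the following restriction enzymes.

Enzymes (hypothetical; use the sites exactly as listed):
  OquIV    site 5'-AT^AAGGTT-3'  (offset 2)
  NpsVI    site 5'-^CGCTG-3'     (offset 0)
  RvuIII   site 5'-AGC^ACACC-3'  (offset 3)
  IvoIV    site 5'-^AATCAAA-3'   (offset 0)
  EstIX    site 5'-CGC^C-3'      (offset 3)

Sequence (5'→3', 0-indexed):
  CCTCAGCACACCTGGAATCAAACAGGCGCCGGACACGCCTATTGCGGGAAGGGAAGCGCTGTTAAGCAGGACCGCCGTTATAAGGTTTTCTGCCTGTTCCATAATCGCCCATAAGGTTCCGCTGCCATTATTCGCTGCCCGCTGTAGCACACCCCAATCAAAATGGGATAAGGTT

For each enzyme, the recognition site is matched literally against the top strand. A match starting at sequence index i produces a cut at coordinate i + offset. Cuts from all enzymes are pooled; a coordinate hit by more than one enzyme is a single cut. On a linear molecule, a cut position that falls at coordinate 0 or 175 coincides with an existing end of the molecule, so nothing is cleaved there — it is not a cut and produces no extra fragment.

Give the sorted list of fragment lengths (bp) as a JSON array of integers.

Scan for sites:
  OquIV ATAAGGTT/2: at [79, 110, 167] ⇒ [81, 112, 169]
  NpsVI CGCTG/0: at [56, 119, 132, 139] ⇒ [56, 119, 132, 139]
  RvuIII AGCACACC/3: at [4, 145] ⇒ [7, 148]
  IvoIV AATCAAA/0: at [15, 155] ⇒ [15, 155]
  EstIX CGCC/3: at [26, 35, 72, 105] ⇒ [29, 38, 75, 108]

Pooled cuts: [7, 15, 29, 38, 56, 75, 81, 108, 112, 119, 132, 139, 148, 155, 169]

Fragment lengths:
  [0,7): 7 bp
  [7,15): 8 bp
  [15,29): 14 bp
  [29,38): 9 bp
  [38,56): 18 bp
  [56,75): 19 bp
  [75,81): 6 bp
  [81,108): 27 bp
  [108,112): 4 bp
  [112,119): 7 bp
  [119,132): 13 bp
  [132,139): 7 bp
  [139,148): 9 bp
  [148,155): 7 bp
  [155,169): 14 bp
  [169,175): 6 bp

[4,6,6,7,7,7,7,8,9,9,13,14,14,18,19,27]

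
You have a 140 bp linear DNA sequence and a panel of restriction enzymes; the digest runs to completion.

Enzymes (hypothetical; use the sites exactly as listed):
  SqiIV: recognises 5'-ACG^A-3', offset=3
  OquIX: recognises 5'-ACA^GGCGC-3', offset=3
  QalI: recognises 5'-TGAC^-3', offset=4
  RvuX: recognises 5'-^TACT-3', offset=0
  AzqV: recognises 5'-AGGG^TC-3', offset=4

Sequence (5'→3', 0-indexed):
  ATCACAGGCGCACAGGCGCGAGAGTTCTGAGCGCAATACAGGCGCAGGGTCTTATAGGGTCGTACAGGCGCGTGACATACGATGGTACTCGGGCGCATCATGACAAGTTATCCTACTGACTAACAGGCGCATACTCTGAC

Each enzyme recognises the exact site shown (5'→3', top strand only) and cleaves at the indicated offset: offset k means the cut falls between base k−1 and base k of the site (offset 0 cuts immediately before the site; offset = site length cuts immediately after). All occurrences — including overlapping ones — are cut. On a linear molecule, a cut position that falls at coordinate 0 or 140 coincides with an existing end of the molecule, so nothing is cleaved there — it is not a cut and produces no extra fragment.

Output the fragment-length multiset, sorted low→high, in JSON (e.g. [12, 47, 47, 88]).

Per-enzyme occurrences:
  SqiIV (ACGA, off=3): starts [78] → cuts [81]
  OquIX (ACAGGCGC, off=3): starts [3, 11, 37, 63, 122] → cuts [6, 14, 40, 66, 125]
  QalI (TGAC, off=4): starts [72, 100, 116, 136] → cuts [76, 104, 120] (position 140 is a terminus of the linear molecule — no cut)
  RvuX (TACT, off=0): starts [85, 113, 131] → cuts [85, 113, 131]
  AzqV (AGGGTC, off=4): starts [45, 55] → cuts [49, 59]

Pooled cuts: [6, 14, 40, 49, 59, 66, 76, 81, 85, 104, 113, 120, 125, 131]

Fragments:
  [0,6): 6 bp
  [6,14): 8 bp
  [14,40): 26 bp
  [40,49): 9 bp
  [49,59): 10 bp
  [59,66): 7 bp
  [66,76): 10 bp
  [76,81): 5 bp
  [81,85): 4 bp
  [85,104): 19 bp
  [104,113): 9 bp
  [113,120): 7 bp
  [120,125): 5 bp
  [125,131): 6 bp
  [131,140): 9 bp

[4,5,5,6,6,7,7,8,9,9,9,10,10,19,26]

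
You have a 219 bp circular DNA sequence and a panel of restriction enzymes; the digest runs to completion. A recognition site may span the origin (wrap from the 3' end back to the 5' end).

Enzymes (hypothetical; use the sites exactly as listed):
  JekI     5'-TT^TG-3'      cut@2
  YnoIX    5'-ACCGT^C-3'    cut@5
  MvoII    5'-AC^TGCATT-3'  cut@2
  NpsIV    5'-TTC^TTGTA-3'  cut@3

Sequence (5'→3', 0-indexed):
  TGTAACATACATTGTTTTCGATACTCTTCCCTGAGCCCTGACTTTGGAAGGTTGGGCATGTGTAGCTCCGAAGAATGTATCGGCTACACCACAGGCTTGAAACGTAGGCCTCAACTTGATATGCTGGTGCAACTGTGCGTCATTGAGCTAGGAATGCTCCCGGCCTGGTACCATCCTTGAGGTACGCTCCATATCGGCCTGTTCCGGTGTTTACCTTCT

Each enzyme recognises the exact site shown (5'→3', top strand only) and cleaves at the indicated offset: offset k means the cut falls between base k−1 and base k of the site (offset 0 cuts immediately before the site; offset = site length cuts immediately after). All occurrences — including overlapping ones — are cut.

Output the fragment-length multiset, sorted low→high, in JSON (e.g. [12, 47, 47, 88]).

[45,174]

Per-enzyme occurrences:
  JekI TTTG/2: at [42] ⇒ [44]
  YnoIX (ACCGTC, off=5): no sites
  MvoII (ACTGCATT, off=2): no sites
  NpsIV TTCTTGTA/3: at [215] ⇒ [218]

All cut coordinates (distinct, sorted): [44, 218]

Fragment lengths:
  44→218: 174 bp
  218→44 (wrap): 219-218+44 = 45 bp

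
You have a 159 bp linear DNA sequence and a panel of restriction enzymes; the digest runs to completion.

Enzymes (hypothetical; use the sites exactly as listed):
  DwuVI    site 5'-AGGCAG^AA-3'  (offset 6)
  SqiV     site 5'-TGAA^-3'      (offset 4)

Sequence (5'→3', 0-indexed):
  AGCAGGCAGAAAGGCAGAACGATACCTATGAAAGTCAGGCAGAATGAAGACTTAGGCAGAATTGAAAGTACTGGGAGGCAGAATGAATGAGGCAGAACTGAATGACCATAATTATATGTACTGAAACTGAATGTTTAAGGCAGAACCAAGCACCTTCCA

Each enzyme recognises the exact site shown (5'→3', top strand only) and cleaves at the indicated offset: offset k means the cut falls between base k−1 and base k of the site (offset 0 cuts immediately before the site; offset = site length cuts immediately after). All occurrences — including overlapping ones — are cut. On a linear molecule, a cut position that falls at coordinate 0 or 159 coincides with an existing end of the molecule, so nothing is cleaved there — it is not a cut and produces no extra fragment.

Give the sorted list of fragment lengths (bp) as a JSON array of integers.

Site scan:
  DwuVI (AGGCAGAA, off=6): starts [3, 11, 36, 53, 75, 89, 137] → cuts [9, 17, 42, 59, 81, 95, 143]
  SqiV (TGAA, off=4): starts [28, 44, 62, 83, 98, 121, 127] → cuts [32, 48, 66, 87, 102, 125, 131]

All cut coordinates (distinct, sorted): [9, 17, 32, 42, 48, 59, 66, 81, 87, 95, 102, 125, 131, 143]

Fragment lengths:
  [0,9): 9 bp
  [9,17): 8 bp
  [17,32): 15 bp
  [32,42): 10 bp
  [42,48): 6 bp
  [48,59): 11 bp
  [59,66): 7 bp
  [66,81): 15 bp
  [81,87): 6 bp
  [87,95): 8 bp
  [95,102): 7 bp
  [102,125): 23 bp
  [125,131): 6 bp
  [131,143): 12 bp
  [143,159): 16 bp

[6,6,6,7,7,8,8,9,10,11,12,15,15,16,23]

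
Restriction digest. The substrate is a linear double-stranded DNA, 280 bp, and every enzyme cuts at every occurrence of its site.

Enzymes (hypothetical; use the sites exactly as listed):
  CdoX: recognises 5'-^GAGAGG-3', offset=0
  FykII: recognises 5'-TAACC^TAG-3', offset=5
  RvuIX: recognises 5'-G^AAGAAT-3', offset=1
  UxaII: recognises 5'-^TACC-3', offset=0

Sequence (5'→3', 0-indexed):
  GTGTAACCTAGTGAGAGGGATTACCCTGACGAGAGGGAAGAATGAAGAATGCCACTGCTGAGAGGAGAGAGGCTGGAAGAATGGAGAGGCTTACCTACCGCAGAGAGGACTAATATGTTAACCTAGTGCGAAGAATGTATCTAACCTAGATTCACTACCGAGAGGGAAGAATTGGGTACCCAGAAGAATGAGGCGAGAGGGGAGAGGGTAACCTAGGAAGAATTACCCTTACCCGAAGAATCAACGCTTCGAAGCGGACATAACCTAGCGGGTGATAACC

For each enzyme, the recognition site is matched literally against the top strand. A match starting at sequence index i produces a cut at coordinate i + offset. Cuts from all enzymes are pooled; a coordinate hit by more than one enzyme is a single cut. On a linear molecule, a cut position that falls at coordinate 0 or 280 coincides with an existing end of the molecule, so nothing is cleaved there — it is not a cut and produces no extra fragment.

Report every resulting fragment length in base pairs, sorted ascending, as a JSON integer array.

Site scan:
  CdoX GAGAGG/0: at [12, 30, 59, 66, 83, 102, 159, 194, 201] ⇒ [12, 30, 59, 66, 83, 102, 159, 194, 201]
  FykII TAACCTAG/5: at [3, 118, 141, 208, 260] ⇒ [8, 123, 146, 213, 265]
  RvuIX GAAGAAT/1: at [36, 43, 75, 129, 165, 182, 216, 234] ⇒ [37, 44, 76, 130, 166, 183, 217, 235]
  UxaII TACC/0: at [21, 91, 95, 155, 176, 223, 229] ⇒ [21, 91, 95, 155, 176, 223, 229]

Pooled cuts: [8, 12, 21, 30, 37, 44, 59, 66, 76, 83, 91, 95, 102, 123, 130, 146, 155, 159, 166, 176, 183, 194, 201, 213, 217, 223, 229, 235, 265]

Fragment lengths:
  [0,8): 8 bp
  [8,12): 4 bp
  [12,21): 9 bp
  [21,30): 9 bp
  [30,37): 7 bp
  [37,44): 7 bp
  [44,59): 15 bp
  [59,66): 7 bp
  [66,76): 10 bp
  [76,83): 7 bp
  [83,91): 8 bp
  [91,95): 4 bp
  [95,102): 7 bp
  [102,123): 21 bp
  [123,130): 7 bp
  [130,146): 16 bp
  [146,155): 9 bp
  [155,159): 4 bp
  [159,166): 7 bp
  [166,176): 10 bp
  [176,183): 7 bp
  [183,194): 11 bp
  [194,201): 7 bp
  [201,213): 12 bp
  [213,217): 4 bp
  [217,223): 6 bp
  [223,229): 6 bp
  [229,235): 6 bp
  [235,265): 30 bp
  [265,280): 15 bp

[4,4,4,4,6,6,6,7,7,7,7,7,7,7,7,7,8,8,9,9,9,10,10,11,12,15,15,16,21,30]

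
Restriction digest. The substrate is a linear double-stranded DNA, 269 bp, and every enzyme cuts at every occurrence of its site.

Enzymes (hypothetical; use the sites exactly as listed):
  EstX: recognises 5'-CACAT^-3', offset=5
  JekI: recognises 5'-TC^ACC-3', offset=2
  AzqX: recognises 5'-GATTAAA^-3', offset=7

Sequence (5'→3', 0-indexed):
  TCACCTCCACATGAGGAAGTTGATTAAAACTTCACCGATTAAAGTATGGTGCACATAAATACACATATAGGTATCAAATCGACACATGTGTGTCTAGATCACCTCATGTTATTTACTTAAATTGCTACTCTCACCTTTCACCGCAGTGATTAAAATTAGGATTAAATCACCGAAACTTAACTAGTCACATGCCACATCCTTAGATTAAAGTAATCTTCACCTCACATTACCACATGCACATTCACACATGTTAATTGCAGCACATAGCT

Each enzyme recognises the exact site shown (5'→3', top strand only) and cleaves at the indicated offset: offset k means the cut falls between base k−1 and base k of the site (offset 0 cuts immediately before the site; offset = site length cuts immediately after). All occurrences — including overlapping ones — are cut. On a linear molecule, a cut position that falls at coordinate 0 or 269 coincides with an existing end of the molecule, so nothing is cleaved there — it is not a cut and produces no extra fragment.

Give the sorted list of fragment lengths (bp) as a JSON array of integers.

[2,2,4,5,6,7,7,8,8,9,9,10,10,10,12,12,13,13,15,16,16,21,22,32]

Site scan:
  EstX (CACAT, off=5): starts [7, 51, 61, 82, 185, 192, 222, 230, 236, 244, 260] → cuts [12, 56, 66, 87, 190, 197, 227, 235, 241, 249, 265]
  JekI (TCACC, off=2): starts [0, 31, 98, 130, 137, 166, 216] → cuts [2, 33, 100, 132, 139, 168, 218]
  AzqX (GATTAAA, off=7): starts [21, 36, 147, 159, 202] → cuts [28, 43, 154, 166, 209]

All cut coordinates (distinct, sorted): [2, 12, 28, 33, 43, 56, 66, 87, 100, 132, 139, 154, 166, 168, 190, 197, 209, 218, 227, 235, 241, 249, 265]

Fragment lengths:
  [0,2): 2 bp
  [2,12): 10 bp
  [12,28): 16 bp
  [28,33): 5 bp
  [33,43): 10 bp
  [43,56): 13 bp
  [56,66): 10 bp
  [66,87): 21 bp
  [87,100): 13 bp
  [100,132): 32 bp
  [132,139): 7 bp
  [139,154): 15 bp
  [154,166): 12 bp
  [166,168): 2 bp
  [168,190): 22 bp
  [190,197): 7 bp
  [197,209): 12 bp
  [209,218): 9 bp
  [218,227): 9 bp
  [227,235): 8 bp
  [235,241): 6 bp
  [241,249): 8 bp
  [249,265): 16 bp
  [265,269): 4 bp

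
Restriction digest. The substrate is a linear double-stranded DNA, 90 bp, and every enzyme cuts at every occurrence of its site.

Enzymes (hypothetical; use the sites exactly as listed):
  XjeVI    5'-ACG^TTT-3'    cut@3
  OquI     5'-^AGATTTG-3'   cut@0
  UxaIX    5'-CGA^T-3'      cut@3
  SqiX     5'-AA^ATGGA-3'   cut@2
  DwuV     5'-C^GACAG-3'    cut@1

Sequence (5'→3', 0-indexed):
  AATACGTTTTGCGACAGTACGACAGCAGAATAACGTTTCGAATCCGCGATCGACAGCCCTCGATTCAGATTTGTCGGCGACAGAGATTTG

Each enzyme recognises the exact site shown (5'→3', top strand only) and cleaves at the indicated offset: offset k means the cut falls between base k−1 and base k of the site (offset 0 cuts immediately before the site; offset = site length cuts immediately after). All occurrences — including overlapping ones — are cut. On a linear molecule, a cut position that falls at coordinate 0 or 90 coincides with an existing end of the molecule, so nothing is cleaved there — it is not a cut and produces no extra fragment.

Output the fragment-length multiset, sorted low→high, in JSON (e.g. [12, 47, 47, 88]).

[2,3,5,6,6,7,8,12,12,14,15]

Site scan:
  XjeVI (ACGTTT, off=3): starts [3, 32] → cuts [6, 35]
  OquI (AGATTTG, off=0): starts [66, 83] → cuts [66, 83]
  UxaIX (CGAT, off=3): starts [46, 60] → cuts [49, 63]
  SqiX (AAATGGA, off=2): no sites
  DwuV (CGACAG, off=1): starts [11, 19, 50, 77] → cuts [12, 20, 51, 78]

All cut coordinates (distinct, sorted): [6, 12, 20, 35, 49, 51, 63, 66, 78, 83]

Fragment lengths:
  [0,6): 6 bp
  [6,12): 6 bp
  [12,20): 8 bp
  [20,35): 15 bp
  [35,49): 14 bp
  [49,51): 2 bp
  [51,63): 12 bp
  [63,66): 3 bp
  [66,78): 12 bp
  [78,83): 5 bp
  [83,90): 7 bp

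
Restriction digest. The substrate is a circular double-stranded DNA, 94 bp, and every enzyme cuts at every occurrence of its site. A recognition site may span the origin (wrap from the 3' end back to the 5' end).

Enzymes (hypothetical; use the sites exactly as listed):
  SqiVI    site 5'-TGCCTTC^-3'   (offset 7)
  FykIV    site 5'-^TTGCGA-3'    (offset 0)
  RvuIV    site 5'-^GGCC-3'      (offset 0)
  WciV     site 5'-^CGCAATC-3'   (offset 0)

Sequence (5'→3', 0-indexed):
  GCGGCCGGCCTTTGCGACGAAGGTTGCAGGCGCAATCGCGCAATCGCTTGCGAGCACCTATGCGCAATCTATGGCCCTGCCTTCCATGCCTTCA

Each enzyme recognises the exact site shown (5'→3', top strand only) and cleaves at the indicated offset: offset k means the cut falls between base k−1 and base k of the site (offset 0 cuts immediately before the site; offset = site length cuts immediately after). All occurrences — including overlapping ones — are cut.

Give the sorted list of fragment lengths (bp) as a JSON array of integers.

Scan for sites:
  SqiVI TGCCTTC/7: at [77, 86] ⇒ [84, 93]
  FykIV TTGCGA/0: at [11, 47] ⇒ [11, 47]
  RvuIV GGCC/0: at [2, 6, 72] ⇒ [2, 6, 72]
  WciV CGCAATC/0: at [30, 38, 62] ⇒ [30, 38, 62]

Pooled cuts: [2, 6, 11, 30, 38, 47, 62, 72, 84, 93]

Fragments:
  2→6: 4 bp
  6→11: 5 bp
  11→30: 19 bp
  30→38: 8 bp
  38→47: 9 bp
  47→62: 15 bp
  62→72: 10 bp
  72→84: 12 bp
  84→93: 9 bp
  93→2 (wrap): 94-93+2 = 3 bp

[3,4,5,8,9,9,10,12,15,19]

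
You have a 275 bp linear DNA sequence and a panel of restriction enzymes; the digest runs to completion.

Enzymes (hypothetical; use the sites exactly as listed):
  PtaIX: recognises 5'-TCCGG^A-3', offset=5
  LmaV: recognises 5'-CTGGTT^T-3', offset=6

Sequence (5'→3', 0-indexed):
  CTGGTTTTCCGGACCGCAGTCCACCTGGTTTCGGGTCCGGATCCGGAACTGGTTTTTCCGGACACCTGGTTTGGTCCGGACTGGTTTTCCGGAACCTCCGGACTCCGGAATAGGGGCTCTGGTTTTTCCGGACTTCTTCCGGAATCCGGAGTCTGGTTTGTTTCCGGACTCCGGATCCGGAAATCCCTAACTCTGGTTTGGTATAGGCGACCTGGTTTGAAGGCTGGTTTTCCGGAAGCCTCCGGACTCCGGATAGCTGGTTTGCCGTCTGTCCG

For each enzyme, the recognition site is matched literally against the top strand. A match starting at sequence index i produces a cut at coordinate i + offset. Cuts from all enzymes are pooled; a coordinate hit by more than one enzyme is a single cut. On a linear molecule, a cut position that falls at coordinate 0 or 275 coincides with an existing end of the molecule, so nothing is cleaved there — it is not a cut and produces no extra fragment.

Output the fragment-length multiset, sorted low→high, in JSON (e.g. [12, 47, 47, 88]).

[6,6,6,6,6,6,7,7,7,7,7,7,7,8,8,9,9,9,10,10,10,10,11,12,13,16,18,18,19]

Scan for sites:
  PtaIX TCCGGA/5: at [7, 35, 41, 56, 74, 87, 96, 103, 126, 137, 144, 162, 169, 175, 230, 240, 247] ⇒ [12, 40, 46, 61, 79, 92, 101, 108, 131, 142, 149, 167, 174, 180, 235, 245, 252]
  LmaV CTGGTTT/6: at [0, 24, 48, 65, 80, 118, 152, 192, 211, 223, 256] ⇒ [6, 30, 54, 71, 86, 124, 158, 198, 217, 229, 262]

All cut coordinates (distinct, sorted): [6, 12, 30, 40, 46, 54, 61, 71, 79, 86, 92, 101, 108, 124, 131, 142, 149, 158, 167, 174, 180, 198, 217, 229, 235, 245, 252, 262]

Fragments:
  [0,6): 6 bp
  [6,12): 6 bp
  [12,30): 18 bp
  [30,40): 10 bp
  [40,46): 6 bp
  [46,54): 8 bp
  [54,61): 7 bp
  [61,71): 10 bp
  [71,79): 8 bp
  [79,86): 7 bp
  [86,92): 6 bp
  [92,101): 9 bp
  [101,108): 7 bp
  [108,124): 16 bp
  [124,131): 7 bp
  [131,142): 11 bp
  [142,149): 7 bp
  [149,158): 9 bp
  [158,167): 9 bp
  [167,174): 7 bp
  [174,180): 6 bp
  [180,198): 18 bp
  [198,217): 19 bp
  [217,229): 12 bp
  [229,235): 6 bp
  [235,245): 10 bp
  [245,252): 7 bp
  [252,262): 10 bp
  [262,275): 13 bp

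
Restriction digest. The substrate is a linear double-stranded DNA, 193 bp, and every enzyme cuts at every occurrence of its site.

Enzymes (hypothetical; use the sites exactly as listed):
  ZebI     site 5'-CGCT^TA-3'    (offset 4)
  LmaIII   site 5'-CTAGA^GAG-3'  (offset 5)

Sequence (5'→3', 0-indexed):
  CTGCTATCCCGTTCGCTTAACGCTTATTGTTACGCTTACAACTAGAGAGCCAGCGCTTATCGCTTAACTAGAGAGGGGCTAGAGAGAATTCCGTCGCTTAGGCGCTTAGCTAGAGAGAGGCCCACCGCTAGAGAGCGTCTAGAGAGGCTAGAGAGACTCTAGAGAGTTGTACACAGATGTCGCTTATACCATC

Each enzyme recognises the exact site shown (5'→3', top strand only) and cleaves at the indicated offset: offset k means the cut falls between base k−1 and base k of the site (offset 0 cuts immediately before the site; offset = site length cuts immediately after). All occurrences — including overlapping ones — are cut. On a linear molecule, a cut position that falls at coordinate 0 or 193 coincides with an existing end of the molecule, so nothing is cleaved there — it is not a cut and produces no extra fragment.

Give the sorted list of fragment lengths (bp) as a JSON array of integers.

Site scan:
  ZebI (CGCTTA, off=4): starts [13, 20, 32, 53, 60, 94, 102, 180] → cuts [17, 24, 36, 57, 64, 98, 106, 184]
  LmaIII (CTAGAGAG, off=5): starts [41, 67, 78, 109, 127, 138, 147, 158] → cuts [46, 72, 83, 114, 132, 143, 152, 163]

Pooled cuts: [17, 24, 36, 46, 57, 64, 72, 83, 98, 106, 114, 132, 143, 152, 163, 184]

Fragments:
  [0,17): 17 bp
  [17,24): 7 bp
  [24,36): 12 bp
  [36,46): 10 bp
  [46,57): 11 bp
  [57,64): 7 bp
  [64,72): 8 bp
  [72,83): 11 bp
  [83,98): 15 bp
  [98,106): 8 bp
  [106,114): 8 bp
  [114,132): 18 bp
  [132,143): 11 bp
  [143,152): 9 bp
  [152,163): 11 bp
  [163,184): 21 bp
  [184,193): 9 bp

[7,7,8,8,8,9,9,10,11,11,11,11,12,15,17,18,21]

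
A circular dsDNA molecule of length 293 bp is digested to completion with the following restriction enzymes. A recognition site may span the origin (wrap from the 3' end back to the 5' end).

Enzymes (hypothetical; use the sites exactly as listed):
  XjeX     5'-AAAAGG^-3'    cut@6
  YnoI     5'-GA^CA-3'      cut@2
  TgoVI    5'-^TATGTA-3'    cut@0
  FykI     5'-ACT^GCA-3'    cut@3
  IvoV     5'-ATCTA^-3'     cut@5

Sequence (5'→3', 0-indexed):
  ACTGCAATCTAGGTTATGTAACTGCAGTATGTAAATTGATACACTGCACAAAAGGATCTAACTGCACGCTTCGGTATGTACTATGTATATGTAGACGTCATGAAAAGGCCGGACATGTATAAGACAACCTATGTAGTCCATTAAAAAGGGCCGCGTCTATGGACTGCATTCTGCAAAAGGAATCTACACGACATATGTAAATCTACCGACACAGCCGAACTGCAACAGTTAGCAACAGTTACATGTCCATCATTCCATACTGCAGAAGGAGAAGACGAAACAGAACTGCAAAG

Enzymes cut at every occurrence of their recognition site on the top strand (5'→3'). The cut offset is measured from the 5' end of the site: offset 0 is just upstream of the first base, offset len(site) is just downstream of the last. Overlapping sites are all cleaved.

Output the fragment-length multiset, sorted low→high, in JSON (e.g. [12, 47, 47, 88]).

[2,3,3,4,4,5,5,5,5,6,6,7,8,9,9,10,11,11,12,12,15,16,18,20,21,26,40]

Site scan:
  XjeX AAAAGG/6: at [49, 102, 143, 174] ⇒ [55, 108, 149, 180]
  YnoI GACA/2: at [111, 122, 189, 207] ⇒ [113, 124, 191, 209]
  TgoVI TATGTA/0: at [14, 27, 74, 81, 87, 129, 193] ⇒ [14, 27, 74, 81, 87, 129, 193]
  FykI ACTGCA/3: at [0, 20, 42, 60, 162, 218, 258, 284] ⇒ [3, 23, 45, 63, 165, 221, 261, 287]
  IvoV ATCTA/5: at [6, 55, 181, 200] ⇒ [11, 60, 186, 205]

All cut coordinates (distinct, sorted): [3, 11, 14, 23, 27, 45, 55, 60, 63, 74, 81, 87, 108, 113, 124, 129, 149, 165, 180, 186, 191, 193, 205, 209, 221, 261, 287]

Fragment lengths:
  3→11: 8 bp
  11→14: 3 bp
  14→23: 9 bp
  23→27: 4 bp
  27→45: 18 bp
  45→55: 10 bp
  55→60: 5 bp
  60→63: 3 bp
  63→74: 11 bp
  74→81: 7 bp
  81→87: 6 bp
  87→108: 21 bp
  108→113: 5 bp
  113→124: 11 bp
  124→129: 5 bp
  129→149: 20 bp
  149→165: 16 bp
  165→180: 15 bp
  180→186: 6 bp
  186→191: 5 bp
  191→193: 2 bp
  193→205: 12 bp
  205→209: 4 bp
  209→221: 12 bp
  221→261: 40 bp
  261→287: 26 bp
  287→3 (wrap): 293-287+3 = 9 bp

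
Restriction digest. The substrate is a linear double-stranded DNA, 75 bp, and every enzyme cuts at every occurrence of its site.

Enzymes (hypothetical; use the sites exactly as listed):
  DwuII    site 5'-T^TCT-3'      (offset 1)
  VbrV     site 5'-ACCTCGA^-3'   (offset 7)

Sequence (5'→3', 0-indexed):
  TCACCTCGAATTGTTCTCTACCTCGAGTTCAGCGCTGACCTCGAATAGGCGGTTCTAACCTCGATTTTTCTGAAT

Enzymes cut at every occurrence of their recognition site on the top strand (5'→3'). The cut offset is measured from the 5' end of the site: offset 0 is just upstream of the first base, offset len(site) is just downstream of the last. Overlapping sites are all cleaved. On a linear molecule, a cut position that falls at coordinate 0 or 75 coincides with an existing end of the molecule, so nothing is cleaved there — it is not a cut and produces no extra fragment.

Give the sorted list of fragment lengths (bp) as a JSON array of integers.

[4,5,7,9,9,11,12,18]

Per-enzyme occurrences:
  DwuII TTCT/1: at [13, 52, 67] ⇒ [14, 53, 68]
  VbrV ACCTCGA/7: at [2, 19, 37, 57] ⇒ [9, 26, 44, 64]

All cut coordinates (distinct, sorted): [9, 14, 26, 44, 53, 64, 68]

Fragments:
  [0,9): 9 bp
  [9,14): 5 bp
  [14,26): 12 bp
  [26,44): 18 bp
  [44,53): 9 bp
  [53,64): 11 bp
  [64,68): 4 bp
  [68,75): 7 bp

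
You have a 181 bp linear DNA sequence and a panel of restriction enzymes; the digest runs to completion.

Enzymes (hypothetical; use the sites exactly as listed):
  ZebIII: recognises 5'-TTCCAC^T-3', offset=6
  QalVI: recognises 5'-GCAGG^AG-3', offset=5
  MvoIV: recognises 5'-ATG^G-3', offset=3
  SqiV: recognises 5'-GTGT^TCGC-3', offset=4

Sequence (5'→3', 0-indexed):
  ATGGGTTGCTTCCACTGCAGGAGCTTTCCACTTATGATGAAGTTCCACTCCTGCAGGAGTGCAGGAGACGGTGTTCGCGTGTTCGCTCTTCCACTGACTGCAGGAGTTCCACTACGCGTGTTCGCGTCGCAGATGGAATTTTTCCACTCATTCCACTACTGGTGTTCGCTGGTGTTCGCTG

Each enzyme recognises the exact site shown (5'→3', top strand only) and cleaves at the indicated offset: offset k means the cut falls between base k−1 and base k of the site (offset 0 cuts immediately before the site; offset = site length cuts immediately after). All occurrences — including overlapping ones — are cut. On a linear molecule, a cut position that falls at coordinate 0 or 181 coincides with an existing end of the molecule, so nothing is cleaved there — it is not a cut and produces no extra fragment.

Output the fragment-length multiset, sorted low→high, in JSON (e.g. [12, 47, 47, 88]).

[3,6,6,8,8,8,9,9,9,9,9,10,10,10,12,12,12,14,17]

Per-enzyme occurrences:
  ZebIII (TTCCACT, off=6): starts [9, 25, 42, 88, 106, 141, 150] → cuts [15, 31, 48, 94, 112, 147, 156]
  QalVI (GCAGGAG, off=5): starts [16, 52, 60, 99] → cuts [21, 57, 65, 104]
  MvoIV (ATGG, off=3): starts [0, 132] → cuts [3, 135]
  SqiV (GTGTTCGC, off=4): starts [70, 78, 117, 161, 171] → cuts [74, 82, 121, 165, 175]

Pooled cuts: [3, 15, 21, 31, 48, 57, 65, 74, 82, 94, 104, 112, 121, 135, 147, 156, 165, 175]

Fragment lengths:
  [0,3): 3 bp
  [3,15): 12 bp
  [15,21): 6 bp
  [21,31): 10 bp
  [31,48): 17 bp
  [48,57): 9 bp
  [57,65): 8 bp
  [65,74): 9 bp
  [74,82): 8 bp
  [82,94): 12 bp
  [94,104): 10 bp
  [104,112): 8 bp
  [112,121): 9 bp
  [121,135): 14 bp
  [135,147): 12 bp
  [147,156): 9 bp
  [156,165): 9 bp
  [165,175): 10 bp
  [175,181): 6 bp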